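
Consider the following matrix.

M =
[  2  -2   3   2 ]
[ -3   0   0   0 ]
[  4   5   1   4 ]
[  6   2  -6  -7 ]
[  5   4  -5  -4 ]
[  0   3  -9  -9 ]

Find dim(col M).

4

Row reduce to echelon form.
R2 ← R2 + (3/2)·R1: [0, -3, 9/2, 3]
R3 ← R3 − (2)·R1: [0, 9, -5, 0]
R4 ← R4 − (3)·R1: [0, 8, -15, -13]
R5 ← R5 − (5/2)·R1: [0, 9, -25/2, -9]
R3 ← R3 + (3)·R2: [0, 0, 17/2, 9]
R4 ← R4 + (8/3)·R2: [0, 0, -3, -5]
R5 ← R5 + (3)·R2: [0, 0, 1, 0]
R6 ← R6 + R2: [0, 0, -9/2, -6]
R4 ← R4 + (6/17)·R3: [0, 0, 0, -31/17]
R5 ← R5 − (2/17)·R3: [0, 0, 0, -18/17]
R6 ← R6 + (9/17)·R3: [0, 0, 0, -21/17]
R5 ← R5 − (18/31)·R4: [0, 0, 0, 0]
R6 ← R6 − (21/31)·R4: [0, 0, 0, 0]
Echelon form has 4 nonzero rows, so rank(M) = 4.
The column space has dimension equal to the rank: 4.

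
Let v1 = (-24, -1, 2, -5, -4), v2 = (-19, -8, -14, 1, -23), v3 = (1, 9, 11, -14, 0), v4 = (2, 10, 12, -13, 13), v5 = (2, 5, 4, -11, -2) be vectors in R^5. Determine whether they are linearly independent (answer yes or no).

Form the matrix with these vectors as rows and row reduce.
R2 ← R2 − (19/24)·R1: [0, -173/24, -187/12, 119/24, -119/6]
R3 ← R3 + (1/24)·R1: [0, 215/24, 133/12, -341/24, -1/6]
R4 ← R4 + (1/12)·R1: [0, 119/12, 73/6, -161/12, 38/3]
R5 ← R5 + (1/12)·R1: [0, 59/12, 25/6, -137/12, -7/3]
R3 ← R3 + (215/173)·R2: [0, 0, -1433/173, -1392/173, -4293/173]
R4 ← R4 + (238/173)·R2: [0, 0, -1604/173, -1141/173, -2529/173]
R5 ← R5 + (118/173)·R2: [0, 0, -1118/173, -1390/173, -2744/173]
R4 ← R4 − (1604/1433)·R3: [0, 0, 0, 3455/1433, 18855/1433]
R5 ← R5 − (1118/1433)·R3: [0, 0, 0, -2518/1433, 5014/1433]
R5 ← R5 + (2518/3455)·R4: [0, 0, 0, 0, 9044/691]
5 nonzero rows, so the 5 vectors span a space of dimension 5.
Since 5 = 5, the vectors are linearly independent.

yes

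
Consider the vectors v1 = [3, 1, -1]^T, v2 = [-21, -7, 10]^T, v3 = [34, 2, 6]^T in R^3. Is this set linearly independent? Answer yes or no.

Form the matrix with these vectors as rows and row reduce.
R2 ← R2 + (7)·R1: [0, 0, 3]
R3 ← R3 − (34/3)·R1: [0, -28/3, 52/3]
Swap R2 ↔ R3
3 nonzero rows, so the 3 vectors span a space of dimension 3.
Since 3 = 3, the vectors are linearly independent.

yes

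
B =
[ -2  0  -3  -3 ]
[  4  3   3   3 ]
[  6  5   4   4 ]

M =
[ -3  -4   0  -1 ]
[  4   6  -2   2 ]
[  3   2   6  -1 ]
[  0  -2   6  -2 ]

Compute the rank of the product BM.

2

First compute BM:
[[ -3,   8, -36,  11],
 [  9,   2,  30,  -7],
 [ 14,   6,  38,  -8]]
Now row reduce the product.
R2 ← R2 + (3)·R1: [0, 26, -78, 26]
R3 ← R3 + (14/3)·R1: [0, 130/3, -130, 130/3]
R3 ← R3 − (5/3)·R2: [0, 0, 0, 0]
2 nonzero rows, so rank(BM) = 2.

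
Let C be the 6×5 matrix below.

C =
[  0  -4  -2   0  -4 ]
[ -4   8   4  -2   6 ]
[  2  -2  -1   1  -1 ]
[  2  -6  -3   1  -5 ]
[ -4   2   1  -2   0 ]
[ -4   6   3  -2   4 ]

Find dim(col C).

2

Row reduce to echelon form.
Swap R1 ↔ R2
R3 ← R3 + (1/2)·R1: [0, 2, 1, 0, 2]
R4 ← R4 + (1/2)·R1: [0, -2, -1, 0, -2]
R5 ← R5 − R1: [0, -6, -3, 0, -6]
R6 ← R6 − R1: [0, -2, -1, 0, -2]
R3 ← R3 + (1/2)·R2: [0, 0, 0, 0, 0]
R4 ← R4 − (1/2)·R2: [0, 0, 0, 0, 0]
R5 ← R5 − (3/2)·R2: [0, 0, 0, 0, 0]
R6 ← R6 − (1/2)·R2: [0, 0, 0, 0, 0]
Echelon form has 2 nonzero rows, so rank(C) = 2.
The column space has dimension equal to the rank: 2.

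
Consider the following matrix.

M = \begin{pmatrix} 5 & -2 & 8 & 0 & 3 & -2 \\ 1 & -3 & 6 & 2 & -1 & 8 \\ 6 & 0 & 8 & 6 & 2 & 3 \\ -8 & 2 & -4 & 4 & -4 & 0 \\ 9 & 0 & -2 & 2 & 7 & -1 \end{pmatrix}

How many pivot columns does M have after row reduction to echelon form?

5

Row reduce to echelon form.
R2 ← R2 − (1/5)·R1: [0, -13/5, 22/5, 2, -8/5, 42/5]
R3 ← R3 − (6/5)·R1: [0, 12/5, -8/5, 6, -8/5, 27/5]
R4 ← R4 + (8/5)·R1: [0, -6/5, 44/5, 4, 4/5, -16/5]
R5 ← R5 − (9/5)·R1: [0, 18/5, -82/5, 2, 8/5, 13/5]
R3 ← R3 + (12/13)·R2: [0, 0, 32/13, 102/13, -40/13, 171/13]
R4 ← R4 − (6/13)·R2: [0, 0, 88/13, 40/13, 20/13, -92/13]
R5 ← R5 + (18/13)·R2: [0, 0, -134/13, 62/13, -8/13, 185/13]
R4 ← R4 − (11/4)·R3: [0, 0, 0, -37/2, 10, -173/4]
R5 ← R5 + (67/16)·R3: [0, 0, 0, 301/8, -27/2, 1109/16]
R5 ← R5 + (301/148)·R4: [0, 0, 0, 0, 253/37, -690/37]
Echelon form has 5 nonzero rows, so rank(M) = 5.
Each nonzero row contributes one pivot column: 5 pivot columns.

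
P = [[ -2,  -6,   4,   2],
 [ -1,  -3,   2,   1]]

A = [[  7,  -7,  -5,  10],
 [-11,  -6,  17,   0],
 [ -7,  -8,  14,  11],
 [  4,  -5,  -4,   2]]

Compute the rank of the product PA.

First compute PA:
[[ 32,   8, -44,  28],
 [ 16,   4, -22,  14]]
Now row reduce the product.
R2 ← R2 − (1/2)·R1: [0, 0, 0, 0]
1 nonzero row, so rank(PA) = 1.

1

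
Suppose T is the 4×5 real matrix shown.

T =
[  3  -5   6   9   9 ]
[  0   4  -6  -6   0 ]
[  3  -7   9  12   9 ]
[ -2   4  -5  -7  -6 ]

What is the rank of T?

2

Row reduce to echelon form.
R3 ← R3 − R1: [0, -2, 3, 3, 0]
R4 ← R4 + (2/3)·R1: [0, 2/3, -1, -1, 0]
R3 ← R3 + (1/2)·R2: [0, 0, 0, 0, 0]
R4 ← R4 − (1/6)·R2: [0, 0, 0, 0, 0]
Echelon form has 2 nonzero rows, so rank(T) = 2.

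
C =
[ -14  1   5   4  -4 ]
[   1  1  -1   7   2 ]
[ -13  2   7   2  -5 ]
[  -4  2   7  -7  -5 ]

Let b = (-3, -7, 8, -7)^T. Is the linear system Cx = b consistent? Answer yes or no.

no

Row reduce the augmented matrix [C | b].
R2 ← R2 + (1/14)·R1: [0, 15/14, -9/14, 51/7, 12/7, -101/14]
R3 ← R3 − (13/14)·R1: [0, 15/14, 33/14, -12/7, -9/7, 151/14]
R4 ← R4 − (2/7)·R1: [0, 12/7, 39/7, -57/7, -27/7, -43/7]
R3 ← R3 − R2: [0, 0, 3, -9, -3, 18]
R4 ← R4 − (8/5)·R2: [0, 0, 33/5, -99/5, -33/5, 27/5]
R4 ← R4 − (11/5)·R3: [0, 0, 0, 0, 0, -171/5]
The echelon form has 4 nonzero rows; the last pivot sits in the augmented column, so rank(C) = 3 but rank([C|b]) = 4.
Since the ranks differ, the system is inconsistent.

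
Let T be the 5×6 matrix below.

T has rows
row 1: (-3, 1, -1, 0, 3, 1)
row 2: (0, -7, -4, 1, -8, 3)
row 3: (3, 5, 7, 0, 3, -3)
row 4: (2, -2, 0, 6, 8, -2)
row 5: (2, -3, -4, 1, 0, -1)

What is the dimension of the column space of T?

Row reduce to echelon form.
R3 ← R3 + R1: [0, 6, 6, 0, 6, -2]
R4 ← R4 + (2/3)·R1: [0, -4/3, -2/3, 6, 10, -4/3]
R5 ← R5 + (2/3)·R1: [0, -7/3, -14/3, 1, 2, -1/3]
R3 ← R3 + (6/7)·R2: [0, 0, 18/7, 6/7, -6/7, 4/7]
R4 ← R4 − (4/21)·R2: [0, 0, 2/21, 122/21, 242/21, -40/21]
R5 ← R5 − (1/3)·R2: [0, 0, -10/3, 2/3, 14/3, -4/3]
R4 ← R4 − (1/27)·R3: [0, 0, 0, 52/9, 104/9, -52/27]
R5 ← R5 + (35/27)·R3: [0, 0, 0, 16/9, 32/9, -16/27]
R5 ← R5 − (4/13)·R4: [0, 0, 0, 0, 0, 0]
Echelon form has 4 nonzero rows, so rank(T) = 4.
The column space has dimension equal to the rank: 4.

4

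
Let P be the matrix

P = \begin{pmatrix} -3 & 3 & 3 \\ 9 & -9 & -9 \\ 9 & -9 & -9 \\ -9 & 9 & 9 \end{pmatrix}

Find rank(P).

1

Row reduce to echelon form.
R2 ← R2 + (3)·R1: [0, 0, 0]
R3 ← R3 + (3)·R1: [0, 0, 0]
R4 ← R4 − (3)·R1: [0, 0, 0]
Echelon form has 1 nonzero row, so rank(P) = 1.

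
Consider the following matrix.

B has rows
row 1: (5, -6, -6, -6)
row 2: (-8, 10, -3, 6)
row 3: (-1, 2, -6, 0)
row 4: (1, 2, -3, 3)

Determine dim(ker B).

1

Row reduce to echelon form.
R2 ← R2 + (8/5)·R1: [0, 2/5, -63/5, -18/5]
R3 ← R3 + (1/5)·R1: [0, 4/5, -36/5, -6/5]
R4 ← R4 − (1/5)·R1: [0, 16/5, -9/5, 21/5]
R3 ← R3 − (2)·R2: [0, 0, 18, 6]
R4 ← R4 − (8)·R2: [0, 0, 99, 33]
R4 ← R4 − (11/2)·R3: [0, 0, 0, 0]
3 nonzero rows, so rank(B) = 3.
B has 4 columns; by rank–nullity, nullity = 4 − 3 = 1.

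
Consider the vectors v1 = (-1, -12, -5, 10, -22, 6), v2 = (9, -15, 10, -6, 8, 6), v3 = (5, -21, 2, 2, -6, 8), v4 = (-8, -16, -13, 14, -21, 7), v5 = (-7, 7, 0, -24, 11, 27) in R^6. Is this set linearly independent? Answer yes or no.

yes

Form the matrix with these vectors as rows and row reduce.
R2 ← R2 + (9)·R1: [0, -123, -35, 84, -190, 60]
R3 ← R3 + (5)·R1: [0, -81, -23, 52, -116, 38]
R4 ← R4 − (8)·R1: [0, 80, 27, -66, 155, -41]
R5 ← R5 − (7)·R1: [0, 91, 35, -94, 165, -15]
R3 ← R3 − (27/41)·R2: [0, 0, 2/41, -136/41, 374/41, -62/41]
R4 ← R4 + (80/123)·R2: [0, 0, 521/123, -466/41, 3865/123, -81/41]
R5 ← R5 + (91/123)·R2: [0, 0, 1120/123, -1306/41, 3005/123, 1205/41]
R4 ← R4 − (521/6)·R3: [0, 0, 0, 830/3, -2282/3, 388/3]
R5 ← R5 − (560/3)·R3: [0, 0, 0, 1762/3, -5035/3, 935/3]
R5 ← R5 − (881/415)·R4: [0, 0, 0, 0, -26361/415, 15399/415]
5 nonzero rows, so the 5 vectors span a space of dimension 5.
Since 5 = 5, the vectors are linearly independent.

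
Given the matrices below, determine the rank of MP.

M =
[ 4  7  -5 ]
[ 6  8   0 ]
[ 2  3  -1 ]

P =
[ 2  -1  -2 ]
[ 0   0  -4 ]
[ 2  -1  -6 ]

2

First compute MP:
[[ -2,   1,  -6],
 [ 12,  -6, -44],
 [  2,  -1, -10]]
Now row reduce the product.
R2 ← R2 + (6)·R1: [0, 0, -80]
R3 ← R3 + R1: [0, 0, -16]
R3 ← R3 − (1/5)·R2: [0, 0, 0]
2 nonzero rows, so rank(MP) = 2.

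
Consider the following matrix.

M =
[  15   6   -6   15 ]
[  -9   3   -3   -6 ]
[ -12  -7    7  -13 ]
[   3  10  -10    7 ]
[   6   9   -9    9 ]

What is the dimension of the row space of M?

2

Row reduce to echelon form.
R2 ← R2 + (3/5)·R1: [0, 33/5, -33/5, 3]
R3 ← R3 + (4/5)·R1: [0, -11/5, 11/5, -1]
R4 ← R4 − (1/5)·R1: [0, 44/5, -44/5, 4]
R5 ← R5 − (2/5)·R1: [0, 33/5, -33/5, 3]
R3 ← R3 + (1/3)·R2: [0, 0, 0, 0]
R4 ← R4 − (4/3)·R2: [0, 0, 0, 0]
R5 ← R5 − R2: [0, 0, 0, 0]
Echelon form has 2 nonzero rows, so rank(M) = 2.
The row space has dimension equal to the rank: 2.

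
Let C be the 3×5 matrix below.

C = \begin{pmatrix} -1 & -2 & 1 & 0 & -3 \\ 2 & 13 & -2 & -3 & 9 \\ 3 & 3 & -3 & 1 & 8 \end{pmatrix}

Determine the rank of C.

2

Row reduce to echelon form.
R2 ← R2 + (2)·R1: [0, 9, 0, -3, 3]
R3 ← R3 + (3)·R1: [0, -3, 0, 1, -1]
R3 ← R3 + (1/3)·R2: [0, 0, 0, 0, 0]
Echelon form has 2 nonzero rows, so rank(C) = 2.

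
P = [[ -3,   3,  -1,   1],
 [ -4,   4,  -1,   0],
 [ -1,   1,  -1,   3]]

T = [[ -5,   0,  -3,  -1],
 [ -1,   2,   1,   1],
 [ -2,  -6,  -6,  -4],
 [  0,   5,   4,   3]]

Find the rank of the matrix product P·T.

First compute PT:
[[ 14,  17,  22,  13],
 [ 18,  14,  22,  12],
 [  6,  23,  22,  15]]
Now row reduce the product.
R2 ← R2 − (9/7)·R1: [0, -55/7, -44/7, -33/7]
R3 ← R3 − (3/7)·R1: [0, 110/7, 88/7, 66/7]
R3 ← R3 + (2)·R2: [0, 0, 0, 0]
2 nonzero rows, so rank(PT) = 2.

2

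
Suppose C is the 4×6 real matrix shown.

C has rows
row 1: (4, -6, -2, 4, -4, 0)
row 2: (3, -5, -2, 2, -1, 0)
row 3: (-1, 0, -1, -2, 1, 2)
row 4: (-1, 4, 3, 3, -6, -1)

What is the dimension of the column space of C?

Row reduce to echelon form.
R2 ← R2 − (3/4)·R1: [0, -1/2, -1/2, -1, 2, 0]
R3 ← R3 + (1/4)·R1: [0, -3/2, -3/2, -1, 0, 2]
R4 ← R4 + (1/4)·R1: [0, 5/2, 5/2, 4, -7, -1]
R3 ← R3 − (3)·R2: [0, 0, 0, 2, -6, 2]
R4 ← R4 + (5)·R2: [0, 0, 0, -1, 3, -1]
R4 ← R4 + (1/2)·R3: [0, 0, 0, 0, 0, 0]
Echelon form has 3 nonzero rows, so rank(C) = 3.
The column space has dimension equal to the rank: 3.

3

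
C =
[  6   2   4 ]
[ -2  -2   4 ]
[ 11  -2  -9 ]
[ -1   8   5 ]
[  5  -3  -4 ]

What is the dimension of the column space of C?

Row reduce to echelon form.
R2 ← R2 + (1/3)·R1: [0, -4/3, 16/3]
R3 ← R3 − (11/6)·R1: [0, -17/3, -49/3]
R4 ← R4 + (1/6)·R1: [0, 25/3, 17/3]
R5 ← R5 − (5/6)·R1: [0, -14/3, -22/3]
R3 ← R3 − (17/4)·R2: [0, 0, -39]
R4 ← R4 + (25/4)·R2: [0, 0, 39]
R5 ← R5 − (7/2)·R2: [0, 0, -26]
R4 ← R4 + R3: [0, 0, 0]
R5 ← R5 − (2/3)·R3: [0, 0, 0]
Echelon form has 3 nonzero rows, so rank(C) = 3.
The column space has dimension equal to the rank: 3.

3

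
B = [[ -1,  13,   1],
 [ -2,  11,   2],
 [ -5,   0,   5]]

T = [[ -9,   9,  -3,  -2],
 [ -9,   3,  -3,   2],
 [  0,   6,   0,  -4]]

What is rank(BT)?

1

First compute BT:
[[-108,  36, -36,  24],
 [-81,  27, -27,  18],
 [ 45, -15,  15, -10]]
Now row reduce the product.
R2 ← R2 − (3/4)·R1: [0, 0, 0, 0]
R3 ← R3 + (5/12)·R1: [0, 0, 0, 0]
1 nonzero row, so rank(BT) = 1.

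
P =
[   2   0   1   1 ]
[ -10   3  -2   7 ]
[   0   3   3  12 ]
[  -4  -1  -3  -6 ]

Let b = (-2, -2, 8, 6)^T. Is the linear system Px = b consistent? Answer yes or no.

no

Row reduce the augmented matrix [P | b].
R2 ← R2 + (5)·R1: [0, 3, 3, 12, -12]
R4 ← R4 + (2)·R1: [0, -1, -1, -4, 2]
R3 ← R3 − R2: [0, 0, 0, 0, 20]
R4 ← R4 + (1/3)·R2: [0, 0, 0, 0, -2]
R4 ← R4 + (1/10)·R3: [0, 0, 0, 0, 0]
The echelon form has 3 nonzero rows; the last pivot sits in the augmented column, so rank(P) = 2 but rank([P|b]) = 3.
Since the ranks differ, the system is inconsistent.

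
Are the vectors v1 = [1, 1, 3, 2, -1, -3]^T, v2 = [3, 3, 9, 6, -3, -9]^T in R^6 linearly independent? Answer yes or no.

no

Form the matrix with these vectors as rows and row reduce.
R2 ← R2 − (3)·R1: [0, 0, 0, 0, 0, 0]
1 nonzero row, so the 2 vectors span a space of dimension 1.
Since 1 < 2, the vectors are linearly dependent.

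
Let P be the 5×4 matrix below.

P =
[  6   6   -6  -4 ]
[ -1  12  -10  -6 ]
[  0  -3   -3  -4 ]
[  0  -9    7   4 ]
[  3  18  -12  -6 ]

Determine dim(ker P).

Row reduce to echelon form.
R2 ← R2 + (1/6)·R1: [0, 13, -11, -20/3]
R5 ← R5 − (1/2)·R1: [0, 15, -9, -4]
R3 ← R3 + (3/13)·R2: [0, 0, -72/13, -72/13]
R4 ← R4 + (9/13)·R2: [0, 0, -8/13, -8/13]
R5 ← R5 − (15/13)·R2: [0, 0, 48/13, 48/13]
R4 ← R4 − (1/9)·R3: [0, 0, 0, 0]
R5 ← R5 + (2/3)·R3: [0, 0, 0, 0]
3 nonzero rows, so rank(P) = 3.
P has 4 columns; by rank–nullity, nullity = 4 − 3 = 1.

1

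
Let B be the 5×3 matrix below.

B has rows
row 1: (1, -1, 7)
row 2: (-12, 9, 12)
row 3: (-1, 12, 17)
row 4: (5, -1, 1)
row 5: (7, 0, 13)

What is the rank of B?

3

Row reduce to echelon form.
R2 ← R2 + (12)·R1: [0, -3, 96]
R3 ← R3 + R1: [0, 11, 24]
R4 ← R4 − (5)·R1: [0, 4, -34]
R5 ← R5 − (7)·R1: [0, 7, -36]
R3 ← R3 + (11/3)·R2: [0, 0, 376]
R4 ← R4 + (4/3)·R2: [0, 0, 94]
R5 ← R5 + (7/3)·R2: [0, 0, 188]
R4 ← R4 − (1/4)·R3: [0, 0, 0]
R5 ← R5 − (1/2)·R3: [0, 0, 0]
Echelon form has 3 nonzero rows, so rank(B) = 3.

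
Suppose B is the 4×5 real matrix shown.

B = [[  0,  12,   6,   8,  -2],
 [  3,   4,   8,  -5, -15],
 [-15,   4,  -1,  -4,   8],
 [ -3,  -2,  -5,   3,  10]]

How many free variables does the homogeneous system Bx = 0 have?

Row reduce to echelon form.
Swap R1 ↔ R2
R3 ← R3 + (5)·R1: [0, 24, 39, -29, -67]
R4 ← R4 + R1: [0, 2, 3, -2, -5]
R3 ← R3 − (2)·R2: [0, 0, 27, -45, -63]
R4 ← R4 − (1/6)·R2: [0, 0, 2, -10/3, -14/3]
R4 ← R4 − (2/27)·R3: [0, 0, 0, 0, 0]
3 nonzero rows, so rank(B) = 3.
B has 5 columns; by rank–nullity, nullity = 5 − 3 = 2.

2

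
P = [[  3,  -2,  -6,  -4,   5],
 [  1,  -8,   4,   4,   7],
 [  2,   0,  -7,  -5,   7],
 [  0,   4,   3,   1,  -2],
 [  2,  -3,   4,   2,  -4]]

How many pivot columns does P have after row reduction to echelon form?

Row reduce to echelon form.
R2 ← R2 − (1/3)·R1: [0, -22/3, 6, 16/3, 16/3]
R3 ← R3 − (2/3)·R1: [0, 4/3, -3, -7/3, 11/3]
R5 ← R5 − (2/3)·R1: [0, -5/3, 8, 14/3, -22/3]
R3 ← R3 + (2/11)·R2: [0, 0, -21/11, -15/11, 51/11]
R4 ← R4 + (6/11)·R2: [0, 0, 69/11, 43/11, 10/11]
R5 ← R5 − (5/22)·R2: [0, 0, 73/11, 38/11, -94/11]
R4 ← R4 + (23/7)·R3: [0, 0, 0, -4/7, 113/7]
R5 ← R5 + (73/21)·R3: [0, 0, 0, -9/7, 53/7]
R5 ← R5 − (9/4)·R4: [0, 0, 0, 0, -115/4]
Echelon form has 5 nonzero rows, so rank(P) = 5.
Each nonzero row contributes one pivot column: 5 pivot columns.

5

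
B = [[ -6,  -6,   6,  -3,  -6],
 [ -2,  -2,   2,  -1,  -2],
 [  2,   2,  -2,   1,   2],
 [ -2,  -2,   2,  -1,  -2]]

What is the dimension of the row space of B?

1

Row reduce to echelon form.
R2 ← R2 − (1/3)·R1: [0, 0, 0, 0, 0]
R3 ← R3 + (1/3)·R1: [0, 0, 0, 0, 0]
R4 ← R4 − (1/3)·R1: [0, 0, 0, 0, 0]
Echelon form has 1 nonzero row, so rank(B) = 1.
The row space has dimension equal to the rank: 1.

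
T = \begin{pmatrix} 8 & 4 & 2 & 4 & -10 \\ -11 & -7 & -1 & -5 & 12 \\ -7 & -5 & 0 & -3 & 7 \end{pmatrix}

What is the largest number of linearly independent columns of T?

Row reduce to echelon form.
R2 ← R2 + (11/8)·R1: [0, -3/2, 7/4, 1/2, -7/4]
R3 ← R3 + (7/8)·R1: [0, -3/2, 7/4, 1/2, -7/4]
R3 ← R3 − R2: [0, 0, 0, 0, 0]
Echelon form has 2 nonzero rows, so rank(T) = 2.
The rank gives the maximum number of linearly independent columns: 2.

2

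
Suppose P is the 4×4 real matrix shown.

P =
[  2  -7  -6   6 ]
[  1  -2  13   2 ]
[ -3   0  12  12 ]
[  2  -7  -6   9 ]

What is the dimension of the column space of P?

4

Row reduce to echelon form.
R2 ← R2 − (1/2)·R1: [0, 3/2, 16, -1]
R3 ← R3 + (3/2)·R1: [0, -21/2, 3, 21]
R4 ← R4 − R1: [0, 0, 0, 3]
R3 ← R3 + (7)·R2: [0, 0, 115, 14]
Echelon form has 4 nonzero rows, so rank(P) = 4.
The column space has dimension equal to the rank: 4.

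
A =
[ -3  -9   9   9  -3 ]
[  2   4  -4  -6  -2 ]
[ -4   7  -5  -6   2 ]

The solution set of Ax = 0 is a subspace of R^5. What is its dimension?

2

Row reduce to echelon form.
R2 ← R2 + (2/3)·R1: [0, -2, 2, 0, -4]
R3 ← R3 − (4/3)·R1: [0, 19, -17, -18, 6]
R3 ← R3 + (19/2)·R2: [0, 0, 2, -18, -32]
3 nonzero rows, so rank(A) = 3.
A has 5 columns; by rank–nullity, nullity = 5 − 3 = 2.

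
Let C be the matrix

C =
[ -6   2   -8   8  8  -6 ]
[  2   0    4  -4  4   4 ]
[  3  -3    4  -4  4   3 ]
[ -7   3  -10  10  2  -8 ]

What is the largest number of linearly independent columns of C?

Row reduce to echelon form.
R2 ← R2 + (1/3)·R1: [0, 2/3, 4/3, -4/3, 20/3, 2]
R3 ← R3 + (1/2)·R1: [0, -2, 0, 0, 8, 0]
R4 ← R4 − (7/6)·R1: [0, 2/3, -2/3, 2/3, -22/3, -1]
R3 ← R3 + (3)·R2: [0, 0, 4, -4, 28, 6]
R4 ← R4 − R2: [0, 0, -2, 2, -14, -3]
R4 ← R4 + (1/2)·R3: [0, 0, 0, 0, 0, 0]
Echelon form has 3 nonzero rows, so rank(C) = 3.
The rank gives the maximum number of linearly independent columns: 3.

3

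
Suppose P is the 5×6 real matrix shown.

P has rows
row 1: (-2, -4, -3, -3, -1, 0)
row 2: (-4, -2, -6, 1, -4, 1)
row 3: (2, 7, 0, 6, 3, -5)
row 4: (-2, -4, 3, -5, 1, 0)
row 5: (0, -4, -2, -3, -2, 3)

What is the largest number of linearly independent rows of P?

4

Row reduce to echelon form.
R2 ← R2 − (2)·R1: [0, 6, 0, 7, -2, 1]
R3 ← R3 + R1: [0, 3, -3, 3, 2, -5]
R4 ← R4 − R1: [0, 0, 6, -2, 2, 0]
R3 ← R3 − (1/2)·R2: [0, 0, -3, -1/2, 3, -11/2]
R5 ← R5 + (2/3)·R2: [0, 0, -2, 5/3, -10/3, 11/3]
R4 ← R4 + (2)·R3: [0, 0, 0, -3, 8, -11]
R5 ← R5 − (2/3)·R3: [0, 0, 0, 2, -16/3, 22/3]
R5 ← R5 + (2/3)·R4: [0, 0, 0, 0, 0, 0]
Echelon form has 4 nonzero rows, so rank(P) = 4.
The rank gives the maximum number of linearly independent rows: 4.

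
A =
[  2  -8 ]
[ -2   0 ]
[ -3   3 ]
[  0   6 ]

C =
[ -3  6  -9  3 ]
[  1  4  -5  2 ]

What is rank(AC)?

First compute AC:
[[-14, -20,  22, -10],
 [  6, -12,  18,  -6],
 [ 12,  -6,  12,  -3],
 [  6,  24, -30,  12]]
Now row reduce the product.
R2 ← R2 + (3/7)·R1: [0, -144/7, 192/7, -72/7]
R3 ← R3 + (6/7)·R1: [0, -162/7, 216/7, -81/7]
R4 ← R4 + (3/7)·R1: [0, 108/7, -144/7, 54/7]
R3 ← R3 − (9/8)·R2: [0, 0, 0, 0]
R4 ← R4 + (3/4)·R2: [0, 0, 0, 0]
2 nonzero rows, so rank(AC) = 2.

2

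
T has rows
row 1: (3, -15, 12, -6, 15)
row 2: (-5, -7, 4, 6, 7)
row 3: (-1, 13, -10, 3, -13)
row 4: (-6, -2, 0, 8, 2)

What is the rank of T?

Row reduce to echelon form.
R2 ← R2 + (5/3)·R1: [0, -32, 24, -4, 32]
R3 ← R3 + (1/3)·R1: [0, 8, -6, 1, -8]
R4 ← R4 + (2)·R1: [0, -32, 24, -4, 32]
R3 ← R3 + (1/4)·R2: [0, 0, 0, 0, 0]
R4 ← R4 − R2: [0, 0, 0, 0, 0]
Echelon form has 2 nonzero rows, so rank(T) = 2.

2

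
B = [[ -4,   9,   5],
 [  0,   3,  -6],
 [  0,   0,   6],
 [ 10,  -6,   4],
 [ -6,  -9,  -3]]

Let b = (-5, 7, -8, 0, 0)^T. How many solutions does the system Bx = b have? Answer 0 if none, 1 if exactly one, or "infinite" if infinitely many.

0

Row reduce the augmented matrix [B | b].
R4 ← R4 + (5/2)·R1: [0, 33/2, 33/2, -25/2]
R5 ← R5 − (3/2)·R1: [0, -45/2, -21/2, 15/2]
R4 ← R4 − (11/2)·R2: [0, 0, 99/2, -51]
R5 ← R5 + (15/2)·R2: [0, 0, -111/2, 60]
R4 ← R4 − (33/4)·R3: [0, 0, 0, 15]
R5 ← R5 + (37/4)·R3: [0, 0, 0, -14]
R5 ← R5 + (14/15)·R4: [0, 0, 0, 0]
The echelon form has 4 nonzero rows; the last pivot sits in the augmented column, so rank(B) = 3 but rank([B|b]) = 4.
Since the ranks differ, the system is inconsistent.
It has no solutions.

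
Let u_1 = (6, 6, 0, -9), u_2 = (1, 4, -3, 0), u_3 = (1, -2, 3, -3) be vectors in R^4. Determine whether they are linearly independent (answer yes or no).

Form the matrix with these vectors as rows and row reduce.
R2 ← R2 − (1/6)·R1: [0, 3, -3, 3/2]
R3 ← R3 − (1/6)·R1: [0, -3, 3, -3/2]
R3 ← R3 + R2: [0, 0, 0, 0]
2 nonzero rows, so the 3 vectors span a space of dimension 2.
Since 2 < 3, the vectors are linearly dependent.

no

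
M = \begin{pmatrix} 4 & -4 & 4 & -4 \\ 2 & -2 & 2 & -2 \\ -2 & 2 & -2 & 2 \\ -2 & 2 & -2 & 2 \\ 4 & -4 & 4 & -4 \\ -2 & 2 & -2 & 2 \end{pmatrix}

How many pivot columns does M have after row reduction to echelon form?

Row reduce to echelon form.
R2 ← R2 − (1/2)·R1: [0, 0, 0, 0]
R3 ← R3 + (1/2)·R1: [0, 0, 0, 0]
R4 ← R4 + (1/2)·R1: [0, 0, 0, 0]
R5 ← R5 − R1: [0, 0, 0, 0]
R6 ← R6 + (1/2)·R1: [0, 0, 0, 0]
Echelon form has 1 nonzero row, so rank(M) = 1.
Each nonzero row contributes one pivot column: 1 pivot columns.

1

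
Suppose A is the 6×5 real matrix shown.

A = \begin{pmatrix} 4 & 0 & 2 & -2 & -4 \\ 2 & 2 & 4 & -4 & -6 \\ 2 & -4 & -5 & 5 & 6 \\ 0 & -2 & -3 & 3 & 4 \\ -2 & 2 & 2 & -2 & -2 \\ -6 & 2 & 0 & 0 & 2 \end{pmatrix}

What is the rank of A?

2

Row reduce to echelon form.
R2 ← R2 − (1/2)·R1: [0, 2, 3, -3, -4]
R3 ← R3 − (1/2)·R1: [0, -4, -6, 6, 8]
R5 ← R5 + (1/2)·R1: [0, 2, 3, -3, -4]
R6 ← R6 + (3/2)·R1: [0, 2, 3, -3, -4]
R3 ← R3 + (2)·R2: [0, 0, 0, 0, 0]
R4 ← R4 + R2: [0, 0, 0, 0, 0]
R5 ← R5 − R2: [0, 0, 0, 0, 0]
R6 ← R6 − R2: [0, 0, 0, 0, 0]
Echelon form has 2 nonzero rows, so rank(A) = 2.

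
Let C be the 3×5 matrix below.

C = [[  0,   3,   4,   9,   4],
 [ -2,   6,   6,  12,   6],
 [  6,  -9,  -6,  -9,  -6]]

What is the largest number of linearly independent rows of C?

2

Row reduce to echelon form.
Swap R1 ↔ R2
R3 ← R3 + (3)·R1: [0, 9, 12, 27, 12]
R3 ← R3 − (3)·R2: [0, 0, 0, 0, 0]
Echelon form has 2 nonzero rows, so rank(C) = 2.
The rank gives the maximum number of linearly independent rows: 2.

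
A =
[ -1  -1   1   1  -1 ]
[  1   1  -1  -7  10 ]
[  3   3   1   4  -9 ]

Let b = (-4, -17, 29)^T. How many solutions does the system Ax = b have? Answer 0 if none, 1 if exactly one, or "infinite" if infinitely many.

Row reduce the augmented matrix [A | b].
R2 ← R2 + R1: [0, 0, 0, -6, 9, -21]
R3 ← R3 + (3)·R1: [0, 0, 4, 7, -12, 17]
Swap R2 ↔ R3
The echelon form has 3 nonzero rows, and every pivot lies in the first 5 columns, so rank(A) = rank([A|b]) = 3.
The system is consistent.
rank = 3 < 5 unknowns, so there are infinitely many solutions.

infinite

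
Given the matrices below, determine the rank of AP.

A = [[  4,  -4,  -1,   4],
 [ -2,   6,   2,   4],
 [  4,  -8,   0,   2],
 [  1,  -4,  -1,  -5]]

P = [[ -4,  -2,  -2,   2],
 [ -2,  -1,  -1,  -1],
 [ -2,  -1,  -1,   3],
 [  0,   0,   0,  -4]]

First compute AP:
[[ -6,  -3,  -3,  -7],
 [ -8,  -4,  -4, -20],
 [  0,   0,   0,   8],
 [  6,   3,   3,  23]]
Now row reduce the product.
R2 ← R2 − (4/3)·R1: [0, 0, 0, -32/3]
R4 ← R4 + R1: [0, 0, 0, 16]
R3 ← R3 + (3/4)·R2: [0, 0, 0, 0]
R4 ← R4 + (3/2)·R2: [0, 0, 0, 0]
2 nonzero rows, so rank(AP) = 2.

2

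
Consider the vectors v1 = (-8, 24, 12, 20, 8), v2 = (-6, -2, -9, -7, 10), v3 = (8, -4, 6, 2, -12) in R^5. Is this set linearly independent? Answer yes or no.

Form the matrix with these vectors as rows and row reduce.
R2 ← R2 − (3/4)·R1: [0, -20, -18, -22, 4]
R3 ← R3 + R1: [0, 20, 18, 22, -4]
R3 ← R3 + R2: [0, 0, 0, 0, 0]
2 nonzero rows, so the 3 vectors span a space of dimension 2.
Since 2 < 3, the vectors are linearly dependent.

no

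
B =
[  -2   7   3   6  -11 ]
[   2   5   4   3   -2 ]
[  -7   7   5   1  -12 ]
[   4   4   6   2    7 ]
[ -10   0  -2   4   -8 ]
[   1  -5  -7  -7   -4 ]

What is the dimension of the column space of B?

5

Row reduce to echelon form.
R2 ← R2 + R1: [0, 12, 7, 9, -13]
R3 ← R3 − (7/2)·R1: [0, -35/2, -11/2, -20, 53/2]
R4 ← R4 + (2)·R1: [0, 18, 12, 14, -15]
R5 ← R5 − (5)·R1: [0, -35, -17, -26, 47]
R6 ← R6 + (1/2)·R1: [0, -3/2, -11/2, -4, -19/2]
R3 ← R3 + (35/24)·R2: [0, 0, 113/24, -55/8, 181/24]
R4 ← R4 − (3/2)·R2: [0, 0, 3/2, 1/2, 9/2]
R5 ← R5 + (35/12)·R2: [0, 0, 41/12, 1/4, 109/12]
R6 ← R6 + (1/8)·R2: [0, 0, -37/8, -23/8, -89/8]
R4 ← R4 − (36/113)·R3: [0, 0, 0, 304/113, 237/113]
R5 ← R5 − (82/113)·R3: [0, 0, 0, 592/113, 408/113]
R6 ← R6 + (111/113)·R3: [0, 0, 0, -1088/113, -420/113]
R5 ← R5 − (37/19)·R4: [0, 0, 0, 0, -9/19]
R6 ← R6 + (68/19)·R4: [0, 0, 0, 0, 72/19]
R6 ← R6 + (8)·R5: [0, 0, 0, 0, 0]
Echelon form has 5 nonzero rows, so rank(B) = 5.
The column space has dimension equal to the rank: 5.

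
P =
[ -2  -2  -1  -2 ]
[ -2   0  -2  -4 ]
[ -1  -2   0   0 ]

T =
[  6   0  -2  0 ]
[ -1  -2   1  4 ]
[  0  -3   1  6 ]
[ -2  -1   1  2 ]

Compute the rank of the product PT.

2

First compute PT:
[[ -6,   9,  -1, -18],
 [ -4,  10,  -2, -20],
 [ -4,   4,   0,  -8]]
Now row reduce the product.
R2 ← R2 − (2/3)·R1: [0, 4, -4/3, -8]
R3 ← R3 − (2/3)·R1: [0, -2, 2/3, 4]
R3 ← R3 + (1/2)·R2: [0, 0, 0, 0]
2 nonzero rows, so rank(PT) = 2.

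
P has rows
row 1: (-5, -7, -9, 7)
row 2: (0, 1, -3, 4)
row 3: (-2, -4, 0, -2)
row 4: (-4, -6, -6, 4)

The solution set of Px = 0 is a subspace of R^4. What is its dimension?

Row reduce to echelon form.
R3 ← R3 − (2/5)·R1: [0, -6/5, 18/5, -24/5]
R4 ← R4 − (4/5)·R1: [0, -2/5, 6/5, -8/5]
R3 ← R3 + (6/5)·R2: [0, 0, 0, 0]
R4 ← R4 + (2/5)·R2: [0, 0, 0, 0]
2 nonzero rows, so rank(P) = 2.
P has 4 columns; by rank–nullity, nullity = 4 − 2 = 2.

2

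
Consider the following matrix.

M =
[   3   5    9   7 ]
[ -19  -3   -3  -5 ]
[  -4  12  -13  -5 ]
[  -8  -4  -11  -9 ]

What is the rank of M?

Row reduce to echelon form.
R2 ← R2 + (19/3)·R1: [0, 86/3, 54, 118/3]
R3 ← R3 + (4/3)·R1: [0, 56/3, -1, 13/3]
R4 ← R4 + (8/3)·R1: [0, 28/3, 13, 29/3]
R3 ← R3 − (28/43)·R2: [0, 0, -1555/43, -915/43]
R4 ← R4 − (14/43)·R2: [0, 0, -197/43, -135/43]
R4 ← R4 − (197/1555)·R3: [0, 0, 0, -138/311]
Echelon form has 4 nonzero rows, so rank(M) = 4.

4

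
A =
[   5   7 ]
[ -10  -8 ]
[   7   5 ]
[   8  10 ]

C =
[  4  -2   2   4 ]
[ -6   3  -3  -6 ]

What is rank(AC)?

1

First compute AC:
[[-22,  11, -11, -22],
 [  8,  -4,   4,   8],
 [ -2,   1,  -1,  -2],
 [-28,  14, -14, -28]]
Now row reduce the product.
R2 ← R2 + (4/11)·R1: [0, 0, 0, 0]
R3 ← R3 − (1/11)·R1: [0, 0, 0, 0]
R4 ← R4 − (14/11)·R1: [0, 0, 0, 0]
1 nonzero row, so rank(AC) = 1.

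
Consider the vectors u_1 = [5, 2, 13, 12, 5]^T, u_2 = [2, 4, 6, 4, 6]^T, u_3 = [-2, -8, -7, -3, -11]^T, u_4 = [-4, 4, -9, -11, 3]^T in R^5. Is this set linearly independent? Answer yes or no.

Form the matrix with these vectors as rows and row reduce.
R2 ← R2 − (2/5)·R1: [0, 16/5, 4/5, -4/5, 4]
R3 ← R3 + (2/5)·R1: [0, -36/5, -9/5, 9/5, -9]
R4 ← R4 + (4/5)·R1: [0, 28/5, 7/5, -7/5, 7]
R3 ← R3 + (9/4)·R2: [0, 0, 0, 0, 0]
R4 ← R4 − (7/4)·R2: [0, 0, 0, 0, 0]
2 nonzero rows, so the 4 vectors span a space of dimension 2.
Since 2 < 4, the vectors are linearly dependent.

no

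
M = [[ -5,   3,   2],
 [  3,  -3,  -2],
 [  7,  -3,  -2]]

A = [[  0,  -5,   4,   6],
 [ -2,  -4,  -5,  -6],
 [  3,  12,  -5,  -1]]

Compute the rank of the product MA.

First compute MA:
[[  0,  37, -45, -50],
 [  0, -27,  37,  38],
 [  0, -47,  53,  62]]
Now row reduce the product.
R2 ← R2 + (27/37)·R1: [0, 0, 154/37, 56/37]
R3 ← R3 + (47/37)·R1: [0, 0, -154/37, -56/37]
R3 ← R3 + R2: [0, 0, 0, 0]
2 nonzero rows, so rank(MA) = 2.

2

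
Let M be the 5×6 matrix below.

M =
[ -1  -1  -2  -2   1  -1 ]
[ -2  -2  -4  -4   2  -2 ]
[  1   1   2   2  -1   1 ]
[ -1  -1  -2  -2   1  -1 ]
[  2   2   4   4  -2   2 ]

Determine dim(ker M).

5

Row reduce to echelon form.
R2 ← R2 − (2)·R1: [0, 0, 0, 0, 0, 0]
R3 ← R3 + R1: [0, 0, 0, 0, 0, 0]
R4 ← R4 − R1: [0, 0, 0, 0, 0, 0]
R5 ← R5 + (2)·R1: [0, 0, 0, 0, 0, 0]
1 nonzero row, so rank(M) = 1.
M has 6 columns; by rank–nullity, nullity = 6 − 1 = 5.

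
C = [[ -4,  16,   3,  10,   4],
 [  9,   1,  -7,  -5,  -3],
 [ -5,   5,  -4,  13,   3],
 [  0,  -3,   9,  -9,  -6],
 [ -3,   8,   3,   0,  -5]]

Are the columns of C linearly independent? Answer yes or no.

Row reduce C to echelon form.
R2 ← R2 + (9/4)·R1: [0, 37, -1/4, 35/2, 6]
R3 ← R3 − (5/4)·R1: [0, -15, -31/4, 1/2, -2]
R5 ← R5 − (3/4)·R1: [0, -4, 3/4, -15/2, -8]
R3 ← R3 + (15/37)·R2: [0, 0, -581/74, 281/37, 16/37]
R4 ← R4 + (3/37)·R2: [0, 0, 1329/148, -561/74, -204/37]
R5 ← R5 + (4/37)·R2: [0, 0, 107/148, -415/74, -272/37]
R4 ← R4 + (1329/1162)·R3: [0, 0, 0, 642/581, -2916/581]
R5 ← R5 + (107/1162)·R3: [0, 0, 0, -2852/581, -4248/581]
R5 ← R5 + (1426/321)·R4: [0, 0, 0, 0, -3168/107]
5 pivots among 5 columns.
Every column is a pivot column, so the columns are linearly independent.

yes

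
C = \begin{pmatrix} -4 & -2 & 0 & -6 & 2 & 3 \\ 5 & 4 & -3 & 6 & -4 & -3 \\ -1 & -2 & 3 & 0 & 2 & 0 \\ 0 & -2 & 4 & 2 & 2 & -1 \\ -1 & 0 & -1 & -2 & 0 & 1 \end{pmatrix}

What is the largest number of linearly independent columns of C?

Row reduce to echelon form.
R2 ← R2 + (5/4)·R1: [0, 3/2, -3, -3/2, -3/2, 3/4]
R3 ← R3 − (1/4)·R1: [0, -3/2, 3, 3/2, 3/2, -3/4]
R5 ← R5 − (1/4)·R1: [0, 1/2, -1, -1/2, -1/2, 1/4]
R3 ← R3 + R2: [0, 0, 0, 0, 0, 0]
R4 ← R4 + (4/3)·R2: [0, 0, 0, 0, 0, 0]
R5 ← R5 − (1/3)·R2: [0, 0, 0, 0, 0, 0]
Echelon form has 2 nonzero rows, so rank(C) = 2.
The rank gives the maximum number of linearly independent columns: 2.

2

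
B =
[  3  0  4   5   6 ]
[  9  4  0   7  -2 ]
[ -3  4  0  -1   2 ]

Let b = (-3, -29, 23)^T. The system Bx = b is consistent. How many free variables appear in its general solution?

Row reduce the augmented matrix [B | b].
R2 ← R2 − (3)·R1: [0, 4, -12, -8, -20, -20]
R3 ← R3 + R1: [0, 4, 4, 4, 8, 20]
R3 ← R3 − R2: [0, 0, 16, 12, 28, 40]
The echelon form has 3 nonzero rows, and every pivot lies in the first 5 columns, so rank(B) = rank([B|b]) = 3.
The system is consistent.
Free variables = (unknowns) − (rank) = 5 − 3 = 2.

2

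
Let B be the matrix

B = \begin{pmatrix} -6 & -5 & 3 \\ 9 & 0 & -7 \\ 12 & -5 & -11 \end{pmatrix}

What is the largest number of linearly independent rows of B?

Row reduce to echelon form.
R2 ← R2 + (3/2)·R1: [0, -15/2, -5/2]
R3 ← R3 + (2)·R1: [0, -15, -5]
R3 ← R3 − (2)·R2: [0, 0, 0]
Echelon form has 2 nonzero rows, so rank(B) = 2.
The rank gives the maximum number of linearly independent rows: 2.

2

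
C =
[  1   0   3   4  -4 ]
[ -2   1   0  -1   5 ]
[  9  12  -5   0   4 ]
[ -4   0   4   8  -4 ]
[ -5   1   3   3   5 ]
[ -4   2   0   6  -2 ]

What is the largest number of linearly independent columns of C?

4

Row reduce to echelon form.
R2 ← R2 + (2)·R1: [0, 1, 6, 7, -3]
R3 ← R3 − (9)·R1: [0, 12, -32, -36, 40]
R4 ← R4 + (4)·R1: [0, 0, 16, 24, -20]
R5 ← R5 + (5)·R1: [0, 1, 18, 23, -15]
R6 ← R6 + (4)·R1: [0, 2, 12, 22, -18]
R3 ← R3 − (12)·R2: [0, 0, -104, -120, 76]
R5 ← R5 − R2: [0, 0, 12, 16, -12]
R6 ← R6 − (2)·R2: [0, 0, 0, 8, -12]
R4 ← R4 + (2/13)·R3: [0, 0, 0, 72/13, -108/13]
R5 ← R5 + (3/26)·R3: [0, 0, 0, 28/13, -42/13]
R5 ← R5 − (7/18)·R4: [0, 0, 0, 0, 0]
R6 ← R6 − (13/9)·R4: [0, 0, 0, 0, 0]
Echelon form has 4 nonzero rows, so rank(C) = 4.
The rank gives the maximum number of linearly independent columns: 4.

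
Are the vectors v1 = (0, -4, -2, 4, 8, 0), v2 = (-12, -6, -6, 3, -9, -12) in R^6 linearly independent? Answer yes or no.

Form the matrix with these vectors as rows and row reduce.
Swap R1 ↔ R2
2 nonzero rows, so the 2 vectors span a space of dimension 2.
Since 2 = 2, the vectors are linearly independent.

yes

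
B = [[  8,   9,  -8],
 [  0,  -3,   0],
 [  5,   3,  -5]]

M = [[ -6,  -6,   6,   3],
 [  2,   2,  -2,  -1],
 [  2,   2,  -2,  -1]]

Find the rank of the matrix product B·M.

1

First compute BM:
[[-46, -46,  46,  23],
 [ -6,  -6,   6,   3],
 [-34, -34,  34,  17]]
Now row reduce the product.
R2 ← R2 − (3/23)·R1: [0, 0, 0, 0]
R3 ← R3 − (17/23)·R1: [0, 0, 0, 0]
1 nonzero row, so rank(BM) = 1.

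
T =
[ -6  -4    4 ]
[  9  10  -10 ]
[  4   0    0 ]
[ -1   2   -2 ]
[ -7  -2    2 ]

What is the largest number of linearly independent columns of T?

Row reduce to echelon form.
R2 ← R2 + (3/2)·R1: [0, 4, -4]
R3 ← R3 + (2/3)·R1: [0, -8/3, 8/3]
R4 ← R4 − (1/6)·R1: [0, 8/3, -8/3]
R5 ← R5 − (7/6)·R1: [0, 8/3, -8/3]
R3 ← R3 + (2/3)·R2: [0, 0, 0]
R4 ← R4 − (2/3)·R2: [0, 0, 0]
R5 ← R5 − (2/3)·R2: [0, 0, 0]
Echelon form has 2 nonzero rows, so rank(T) = 2.
The rank gives the maximum number of linearly independent columns: 2.

2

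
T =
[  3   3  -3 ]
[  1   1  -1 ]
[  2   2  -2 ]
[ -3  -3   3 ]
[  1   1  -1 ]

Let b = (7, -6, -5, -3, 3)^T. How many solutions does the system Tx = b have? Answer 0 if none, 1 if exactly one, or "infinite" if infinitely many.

Row reduce the augmented matrix [T | b].
R2 ← R2 − (1/3)·R1: [0, 0, 0, -25/3]
R3 ← R3 − (2/3)·R1: [0, 0, 0, -29/3]
R4 ← R4 + R1: [0, 0, 0, 4]
R5 ← R5 − (1/3)·R1: [0, 0, 0, 2/3]
R3 ← R3 − (29/25)·R2: [0, 0, 0, 0]
R4 ← R4 + (12/25)·R2: [0, 0, 0, 0]
R5 ← R5 + (2/25)·R2: [0, 0, 0, 0]
The echelon form has 2 nonzero rows; the last pivot sits in the augmented column, so rank(T) = 1 but rank([T|b]) = 2.
Since the ranks differ, the system is inconsistent.
It has no solutions.

0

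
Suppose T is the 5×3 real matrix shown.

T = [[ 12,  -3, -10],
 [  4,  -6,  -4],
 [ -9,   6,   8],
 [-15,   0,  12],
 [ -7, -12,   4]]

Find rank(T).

2

Row reduce to echelon form.
R2 ← R2 − (1/3)·R1: [0, -5, -2/3]
R3 ← R3 + (3/4)·R1: [0, 15/4, 1/2]
R4 ← R4 + (5/4)·R1: [0, -15/4, -1/2]
R5 ← R5 + (7/12)·R1: [0, -55/4, -11/6]
R3 ← R3 + (3/4)·R2: [0, 0, 0]
R4 ← R4 − (3/4)·R2: [0, 0, 0]
R5 ← R5 − (11/4)·R2: [0, 0, 0]
Echelon form has 2 nonzero rows, so rank(T) = 2.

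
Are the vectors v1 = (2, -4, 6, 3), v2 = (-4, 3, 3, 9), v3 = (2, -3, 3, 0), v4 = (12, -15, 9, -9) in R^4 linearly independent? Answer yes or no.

no

Form the matrix with these vectors as rows and row reduce.
R2 ← R2 + (2)·R1: [0, -5, 15, 15]
R3 ← R3 − R1: [0, 1, -3, -3]
R4 ← R4 − (6)·R1: [0, 9, -27, -27]
R3 ← R3 + (1/5)·R2: [0, 0, 0, 0]
R4 ← R4 + (9/5)·R2: [0, 0, 0, 0]
2 nonzero rows, so the 4 vectors span a space of dimension 2.
Since 2 < 4, the vectors are linearly dependent.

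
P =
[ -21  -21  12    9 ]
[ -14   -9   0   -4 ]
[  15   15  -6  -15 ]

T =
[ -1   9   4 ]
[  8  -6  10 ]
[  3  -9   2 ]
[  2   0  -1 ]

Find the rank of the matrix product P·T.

3

First compute PT:
[[-93, -171, -279],
 [-66, -72, -142],
 [ 57,  99, 213]]
Now row reduce the product.
R2 ← R2 − (22/31)·R1: [0, 1530/31, 56]
R3 ← R3 + (19/31)·R1: [0, -180/31, 42]
R3 ← R3 + (2/17)·R2: [0, 0, 826/17]
3 nonzero rows, so rank(PT) = 3.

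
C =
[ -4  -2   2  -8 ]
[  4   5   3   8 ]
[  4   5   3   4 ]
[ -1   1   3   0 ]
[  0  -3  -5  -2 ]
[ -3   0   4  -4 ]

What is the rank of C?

Row reduce to echelon form.
R2 ← R2 + R1: [0, 3, 5, 0]
R3 ← R3 + R1: [0, 3, 5, -4]
R4 ← R4 − (1/4)·R1: [0, 3/2, 5/2, 2]
R6 ← R6 − (3/4)·R1: [0, 3/2, 5/2, 2]
R3 ← R3 − R2: [0, 0, 0, -4]
R4 ← R4 − (1/2)·R2: [0, 0, 0, 2]
R5 ← R5 + R2: [0, 0, 0, -2]
R6 ← R6 − (1/2)·R2: [0, 0, 0, 2]
R4 ← R4 + (1/2)·R3: [0, 0, 0, 0]
R5 ← R5 − (1/2)·R3: [0, 0, 0, 0]
R6 ← R6 + (1/2)·R3: [0, 0, 0, 0]
Echelon form has 3 nonzero rows, so rank(C) = 3.

3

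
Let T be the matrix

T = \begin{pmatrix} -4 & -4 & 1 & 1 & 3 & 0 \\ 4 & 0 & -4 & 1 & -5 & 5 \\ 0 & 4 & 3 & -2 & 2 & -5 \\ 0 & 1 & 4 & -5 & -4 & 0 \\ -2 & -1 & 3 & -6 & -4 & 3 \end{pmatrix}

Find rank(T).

4

Row reduce to echelon form.
R2 ← R2 + R1: [0, -4, -3, 2, -2, 5]
R5 ← R5 − (1/2)·R1: [0, 1, 5/2, -13/2, -11/2, 3]
R3 ← R3 + R2: [0, 0, 0, 0, 0, 0]
R4 ← R4 + (1/4)·R2: [0, 0, 13/4, -9/2, -9/2, 5/4]
R5 ← R5 + (1/4)·R2: [0, 0, 7/4, -6, -6, 17/4]
Swap R3 ↔ R4
R5 ← R5 − (7/13)·R3: [0, 0, 0, -93/26, -93/26, 93/26]
Swap R4 ↔ R5
Echelon form has 4 nonzero rows, so rank(T) = 4.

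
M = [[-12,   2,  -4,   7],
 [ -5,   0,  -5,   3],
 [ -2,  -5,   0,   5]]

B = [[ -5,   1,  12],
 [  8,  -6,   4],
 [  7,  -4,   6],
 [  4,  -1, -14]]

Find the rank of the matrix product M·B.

3

First compute MB:
[[ 76, -15, -258],
 [  2,  12, -132],
 [-10,  23, -114]]
Now row reduce the product.
R2 ← R2 − (1/38)·R1: [0, 471/38, -2379/19]
R3 ← R3 + (5/38)·R1: [0, 799/38, -2811/19]
R3 ← R3 − (799/471)·R2: [0, 0, 10120/157]
3 nonzero rows, so rank(MB) = 3.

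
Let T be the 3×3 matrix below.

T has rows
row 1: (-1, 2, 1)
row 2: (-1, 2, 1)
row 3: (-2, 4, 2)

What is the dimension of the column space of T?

Row reduce to echelon form.
R2 ← R2 − R1: [0, 0, 0]
R3 ← R3 − (2)·R1: [0, 0, 0]
Echelon form has 1 nonzero row, so rank(T) = 1.
The column space has dimension equal to the rank: 1.

1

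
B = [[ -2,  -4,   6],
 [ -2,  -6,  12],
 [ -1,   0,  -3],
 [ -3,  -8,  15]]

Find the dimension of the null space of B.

1

Row reduce to echelon form.
R2 ← R2 − R1: [0, -2, 6]
R3 ← R3 − (1/2)·R1: [0, 2, -6]
R4 ← R4 − (3/2)·R1: [0, -2, 6]
R3 ← R3 + R2: [0, 0, 0]
R4 ← R4 − R2: [0, 0, 0]
2 nonzero rows, so rank(B) = 2.
B has 3 columns; by rank–nullity, nullity = 3 − 2 = 1.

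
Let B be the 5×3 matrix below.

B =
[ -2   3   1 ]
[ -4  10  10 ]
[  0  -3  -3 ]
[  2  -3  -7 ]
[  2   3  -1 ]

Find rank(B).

Row reduce to echelon form.
R2 ← R2 − (2)·R1: [0, 4, 8]
R4 ← R4 + R1: [0, 0, -6]
R5 ← R5 + R1: [0, 6, 0]
R3 ← R3 + (3/4)·R2: [0, 0, 3]
R5 ← R5 − (3/2)·R2: [0, 0, -12]
R4 ← R4 + (2)·R3: [0, 0, 0]
R5 ← R5 + (4)·R3: [0, 0, 0]
Echelon form has 3 nonzero rows, so rank(B) = 3.

3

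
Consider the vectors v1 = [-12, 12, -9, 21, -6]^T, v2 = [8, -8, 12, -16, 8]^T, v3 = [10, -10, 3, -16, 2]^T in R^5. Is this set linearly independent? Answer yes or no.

Form the matrix with these vectors as rows and row reduce.
R2 ← R2 + (2/3)·R1: [0, 0, 6, -2, 4]
R3 ← R3 + (5/6)·R1: [0, 0, -9/2, 3/2, -3]
R3 ← R3 + (3/4)·R2: [0, 0, 0, 0, 0]
2 nonzero rows, so the 3 vectors span a space of dimension 2.
Since 2 < 3, the vectors are linearly dependent.

no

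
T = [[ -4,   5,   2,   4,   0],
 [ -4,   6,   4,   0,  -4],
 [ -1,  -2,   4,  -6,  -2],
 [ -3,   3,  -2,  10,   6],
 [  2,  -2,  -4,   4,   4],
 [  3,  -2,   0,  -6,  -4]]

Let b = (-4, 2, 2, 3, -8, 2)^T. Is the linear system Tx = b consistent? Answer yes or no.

no

Row reduce the augmented matrix [T | b].
R2 ← R2 − R1: [0, 1, 2, -4, -4, 6]
R3 ← R3 − (1/4)·R1: [0, -13/4, 7/2, -7, -2, 3]
R4 ← R4 − (3/4)·R1: [0, -3/4, -7/2, 7, 6, 6]
R5 ← R5 + (1/2)·R1: [0, 1/2, -3, 6, 4, -10]
R6 ← R6 + (3/4)·R1: [0, 7/4, 3/2, -3, -4, -1]
R3 ← R3 + (13/4)·R2: [0, 0, 10, -20, -15, 45/2]
R4 ← R4 + (3/4)·R2: [0, 0, -2, 4, 3, 21/2]
R5 ← R5 − (1/2)·R2: [0, 0, -4, 8, 6, -13]
R6 ← R6 − (7/4)·R2: [0, 0, -2, 4, 3, -23/2]
R4 ← R4 + (1/5)·R3: [0, 0, 0, 0, 0, 15]
R5 ← R5 + (2/5)·R3: [0, 0, 0, 0, 0, -4]
R6 ← R6 + (1/5)·R3: [0, 0, 0, 0, 0, -7]
R5 ← R5 + (4/15)·R4: [0, 0, 0, 0, 0, 0]
R6 ← R6 + (7/15)·R4: [0, 0, 0, 0, 0, 0]
The echelon form has 4 nonzero rows; the last pivot sits in the augmented column, so rank(T) = 3 but rank([T|b]) = 4.
Since the ranks differ, the system is inconsistent.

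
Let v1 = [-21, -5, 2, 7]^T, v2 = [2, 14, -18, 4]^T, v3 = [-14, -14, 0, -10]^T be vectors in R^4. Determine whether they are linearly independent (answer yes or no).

Form the matrix with these vectors as rows and row reduce.
R2 ← R2 + (2/21)·R1: [0, 284/21, -374/21, 14/3]
R3 ← R3 − (2/3)·R1: [0, -32/3, -4/3, -44/3]
R3 ← R3 + (56/71)·R2: [0, 0, -1092/71, -780/71]
3 nonzero rows, so the 3 vectors span a space of dimension 3.
Since 3 = 3, the vectors are linearly independent.

yes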